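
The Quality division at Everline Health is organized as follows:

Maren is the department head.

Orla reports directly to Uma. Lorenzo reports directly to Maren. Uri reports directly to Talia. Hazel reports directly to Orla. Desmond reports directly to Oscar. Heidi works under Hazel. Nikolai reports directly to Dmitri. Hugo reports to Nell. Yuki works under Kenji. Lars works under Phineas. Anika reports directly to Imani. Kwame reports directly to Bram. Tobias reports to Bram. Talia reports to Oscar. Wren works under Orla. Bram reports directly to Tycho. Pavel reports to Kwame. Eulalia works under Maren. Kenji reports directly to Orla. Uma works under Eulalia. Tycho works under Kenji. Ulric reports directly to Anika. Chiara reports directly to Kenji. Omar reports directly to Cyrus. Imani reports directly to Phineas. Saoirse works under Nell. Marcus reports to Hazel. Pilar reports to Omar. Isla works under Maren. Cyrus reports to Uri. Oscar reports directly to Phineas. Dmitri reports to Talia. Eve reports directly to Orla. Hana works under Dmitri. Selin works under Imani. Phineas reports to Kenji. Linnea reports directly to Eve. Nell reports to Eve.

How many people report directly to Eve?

Eve directly manages Nell, Linnea. That is 2 direct reports.

2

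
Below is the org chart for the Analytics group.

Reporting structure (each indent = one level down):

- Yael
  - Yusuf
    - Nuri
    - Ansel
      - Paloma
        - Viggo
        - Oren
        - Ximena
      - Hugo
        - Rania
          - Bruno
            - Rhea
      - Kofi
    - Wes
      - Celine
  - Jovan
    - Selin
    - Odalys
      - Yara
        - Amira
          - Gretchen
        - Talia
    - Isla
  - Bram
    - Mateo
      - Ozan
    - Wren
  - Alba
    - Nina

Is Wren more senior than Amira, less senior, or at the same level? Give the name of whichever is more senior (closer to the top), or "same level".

Wren

Wren is 2 levels below Yael; Amira is 4. Wren is higher.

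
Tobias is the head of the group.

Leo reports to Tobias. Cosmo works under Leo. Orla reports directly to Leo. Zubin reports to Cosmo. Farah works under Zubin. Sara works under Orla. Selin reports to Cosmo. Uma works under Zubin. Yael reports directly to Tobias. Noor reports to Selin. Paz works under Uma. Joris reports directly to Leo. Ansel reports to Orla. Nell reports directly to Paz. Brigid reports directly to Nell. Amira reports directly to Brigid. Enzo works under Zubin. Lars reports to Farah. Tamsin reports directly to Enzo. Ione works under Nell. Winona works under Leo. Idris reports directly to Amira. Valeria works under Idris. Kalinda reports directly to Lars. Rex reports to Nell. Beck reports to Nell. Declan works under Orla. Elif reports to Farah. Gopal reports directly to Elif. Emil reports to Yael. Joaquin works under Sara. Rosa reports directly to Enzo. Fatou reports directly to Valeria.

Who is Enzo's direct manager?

Zubin

Enzo reports directly to Zubin.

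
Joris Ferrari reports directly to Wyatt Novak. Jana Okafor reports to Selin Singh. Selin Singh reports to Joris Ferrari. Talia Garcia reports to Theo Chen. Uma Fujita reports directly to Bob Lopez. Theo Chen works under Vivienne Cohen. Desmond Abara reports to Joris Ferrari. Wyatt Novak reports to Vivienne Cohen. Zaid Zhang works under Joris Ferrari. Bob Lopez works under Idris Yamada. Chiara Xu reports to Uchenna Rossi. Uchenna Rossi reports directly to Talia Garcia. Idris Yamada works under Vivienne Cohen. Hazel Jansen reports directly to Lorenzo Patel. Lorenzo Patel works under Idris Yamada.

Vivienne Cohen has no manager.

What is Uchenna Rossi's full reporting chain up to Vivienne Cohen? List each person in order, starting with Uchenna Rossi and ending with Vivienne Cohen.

Uchenna Rossi reports to Talia Garcia. Talia Garcia reports to Theo Chen. Theo Chen reports to Vivienne Cohen. Vivienne Cohen is at the top.

Uchenna Rossi -> Talia Garcia -> Theo Chen -> Vivienne Cohen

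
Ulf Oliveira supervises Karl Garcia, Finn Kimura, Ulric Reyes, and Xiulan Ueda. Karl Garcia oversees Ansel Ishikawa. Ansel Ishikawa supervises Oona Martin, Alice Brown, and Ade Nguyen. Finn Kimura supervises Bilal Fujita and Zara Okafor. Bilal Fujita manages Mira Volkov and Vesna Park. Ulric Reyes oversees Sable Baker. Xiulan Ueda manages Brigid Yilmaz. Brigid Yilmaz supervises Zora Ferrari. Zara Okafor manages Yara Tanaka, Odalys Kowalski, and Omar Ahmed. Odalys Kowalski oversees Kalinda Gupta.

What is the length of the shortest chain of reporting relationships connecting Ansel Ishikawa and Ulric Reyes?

Ansel Ishikawa is 2 levels below Ulf Oliveira, and Ulric Reyes is 1 level below Ulf Oliveira (their lowest common manager). The shortest path runs up from Ansel Ishikawa to Ulf Oliveira and back down to Ulric Reyes: 2 + 1 = 3 links.

3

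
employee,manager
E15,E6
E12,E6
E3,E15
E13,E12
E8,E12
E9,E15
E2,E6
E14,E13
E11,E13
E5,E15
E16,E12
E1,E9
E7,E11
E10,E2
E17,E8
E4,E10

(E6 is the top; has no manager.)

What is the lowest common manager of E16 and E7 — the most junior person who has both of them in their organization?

E12

E16's chain of managers is E12, E6. E7's chain of managers is E11, E13, E12, E6. The first manager that appears in both chains is E12.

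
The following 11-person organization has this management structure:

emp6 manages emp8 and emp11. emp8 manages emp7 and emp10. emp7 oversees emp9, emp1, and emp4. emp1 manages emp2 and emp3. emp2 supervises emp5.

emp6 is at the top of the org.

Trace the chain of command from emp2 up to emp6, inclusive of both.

emp2 -> emp1 -> emp7 -> emp8 -> emp6

emp2 reports to emp1. emp1 reports to emp7. emp7 reports to emp8. emp8 reports to emp6. emp6 is at the top.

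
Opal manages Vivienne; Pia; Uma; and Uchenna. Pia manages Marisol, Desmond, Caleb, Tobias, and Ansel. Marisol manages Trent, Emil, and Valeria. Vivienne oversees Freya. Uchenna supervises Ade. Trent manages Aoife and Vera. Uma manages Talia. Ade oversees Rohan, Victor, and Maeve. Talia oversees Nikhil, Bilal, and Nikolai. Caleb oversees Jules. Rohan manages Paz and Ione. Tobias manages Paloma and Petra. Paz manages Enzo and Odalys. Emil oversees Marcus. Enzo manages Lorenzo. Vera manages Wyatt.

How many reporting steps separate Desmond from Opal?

Chain from Desmond up to Opal: Desmond → Pia → Opal. That is 2 steps up, so Desmond is 2 levels below Opal.

2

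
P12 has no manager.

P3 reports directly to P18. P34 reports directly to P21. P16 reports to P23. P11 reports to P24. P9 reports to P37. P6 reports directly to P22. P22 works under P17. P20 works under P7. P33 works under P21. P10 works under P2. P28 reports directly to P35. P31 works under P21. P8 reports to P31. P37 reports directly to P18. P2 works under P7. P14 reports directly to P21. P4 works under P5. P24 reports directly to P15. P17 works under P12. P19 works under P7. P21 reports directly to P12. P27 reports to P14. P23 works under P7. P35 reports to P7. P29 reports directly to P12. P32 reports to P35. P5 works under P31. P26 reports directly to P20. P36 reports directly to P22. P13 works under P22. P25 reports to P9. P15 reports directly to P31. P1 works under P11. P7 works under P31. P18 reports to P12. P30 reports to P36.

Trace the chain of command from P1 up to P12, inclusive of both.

P1 reports to P11. P11 reports to P24. P24 reports to P15. P15 reports to P31. P31 reports to P21. P21 reports to P12. P12 is at the top.

P1 -> P11 -> P24 -> P15 -> P31 -> P21 -> P12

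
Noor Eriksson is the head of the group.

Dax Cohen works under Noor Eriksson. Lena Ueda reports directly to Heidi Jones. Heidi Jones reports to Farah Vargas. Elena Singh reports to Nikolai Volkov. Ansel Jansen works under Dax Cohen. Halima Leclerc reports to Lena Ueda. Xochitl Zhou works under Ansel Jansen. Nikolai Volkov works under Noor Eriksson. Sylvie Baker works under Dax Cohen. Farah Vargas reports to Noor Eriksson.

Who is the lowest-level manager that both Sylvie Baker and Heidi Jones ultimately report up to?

Sylvie Baker's chain of managers is Dax Cohen, Noor Eriksson. Heidi Jones's chain of managers is Farah Vargas, Noor Eriksson. The first manager that appears in both chains is Noor Eriksson.

Noor Eriksson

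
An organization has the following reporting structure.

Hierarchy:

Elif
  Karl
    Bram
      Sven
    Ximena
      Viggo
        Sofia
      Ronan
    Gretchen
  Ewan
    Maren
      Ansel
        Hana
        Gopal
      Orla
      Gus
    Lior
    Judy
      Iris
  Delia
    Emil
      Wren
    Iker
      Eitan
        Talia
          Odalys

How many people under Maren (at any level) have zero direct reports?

The people in Maren's organization with no one reporting to them are Gus, Orla, Gopal, Hana. That is 4.

4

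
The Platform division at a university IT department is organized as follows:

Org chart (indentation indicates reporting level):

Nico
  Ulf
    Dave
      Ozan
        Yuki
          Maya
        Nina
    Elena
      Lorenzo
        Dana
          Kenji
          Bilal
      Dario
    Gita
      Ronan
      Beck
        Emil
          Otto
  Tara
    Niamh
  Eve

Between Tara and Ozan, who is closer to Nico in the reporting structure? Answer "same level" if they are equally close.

Tara

Tara is 1 level below Nico; Ozan is 3. Tara is higher.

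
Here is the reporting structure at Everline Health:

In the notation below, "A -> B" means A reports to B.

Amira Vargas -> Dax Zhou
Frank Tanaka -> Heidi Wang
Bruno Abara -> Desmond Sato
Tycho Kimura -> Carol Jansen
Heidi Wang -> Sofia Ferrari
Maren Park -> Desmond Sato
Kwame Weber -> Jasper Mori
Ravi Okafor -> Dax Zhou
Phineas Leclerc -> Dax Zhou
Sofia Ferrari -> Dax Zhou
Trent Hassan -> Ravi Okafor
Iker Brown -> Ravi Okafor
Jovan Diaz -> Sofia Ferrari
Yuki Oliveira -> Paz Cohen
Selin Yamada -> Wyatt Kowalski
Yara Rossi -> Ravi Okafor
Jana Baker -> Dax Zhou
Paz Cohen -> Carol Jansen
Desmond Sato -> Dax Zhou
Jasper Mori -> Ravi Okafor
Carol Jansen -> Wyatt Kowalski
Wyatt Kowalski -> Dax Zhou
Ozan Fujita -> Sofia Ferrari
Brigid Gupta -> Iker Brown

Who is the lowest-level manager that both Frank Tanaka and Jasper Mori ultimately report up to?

Dax Zhou

Frank Tanaka's chain of managers is Heidi Wang, Sofia Ferrari, Dax Zhou. Jasper Mori's chain of managers is Ravi Okafor, Dax Zhou. The first manager that appears in both chains is Dax Zhou.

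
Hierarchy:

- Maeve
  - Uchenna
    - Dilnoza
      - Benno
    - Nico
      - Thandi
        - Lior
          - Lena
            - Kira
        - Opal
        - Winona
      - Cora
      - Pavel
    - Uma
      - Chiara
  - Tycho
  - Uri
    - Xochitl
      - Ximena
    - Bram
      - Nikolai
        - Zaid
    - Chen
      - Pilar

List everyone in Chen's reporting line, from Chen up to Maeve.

Chen -> Uri -> Maeve

Chen reports to Uri. Uri reports to Maeve. Maeve is at the top.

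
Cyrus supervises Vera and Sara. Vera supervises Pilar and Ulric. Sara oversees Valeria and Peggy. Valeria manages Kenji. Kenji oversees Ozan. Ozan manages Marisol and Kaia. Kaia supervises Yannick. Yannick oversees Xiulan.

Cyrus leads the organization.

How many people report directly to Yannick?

1

Yannick directly manages Xiulan. That is 1 direct report.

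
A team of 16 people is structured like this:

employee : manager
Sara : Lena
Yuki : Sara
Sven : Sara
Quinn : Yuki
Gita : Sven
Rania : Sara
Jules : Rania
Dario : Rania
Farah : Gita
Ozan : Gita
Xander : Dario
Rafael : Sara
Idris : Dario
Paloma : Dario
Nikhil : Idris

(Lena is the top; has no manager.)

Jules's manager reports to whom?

Jules reports to Rania, and Rania reports to Sara. So Jules's skip-level manager is Sara.

Sara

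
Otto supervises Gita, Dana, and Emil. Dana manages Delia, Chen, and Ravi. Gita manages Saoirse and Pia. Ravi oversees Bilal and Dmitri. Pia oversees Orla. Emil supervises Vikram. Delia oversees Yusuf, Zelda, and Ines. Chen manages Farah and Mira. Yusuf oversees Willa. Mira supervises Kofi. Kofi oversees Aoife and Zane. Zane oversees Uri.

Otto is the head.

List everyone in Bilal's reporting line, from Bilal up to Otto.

Bilal -> Ravi -> Dana -> Otto

Bilal reports to Ravi. Ravi reports to Dana. Dana reports to Otto. Otto is at the top.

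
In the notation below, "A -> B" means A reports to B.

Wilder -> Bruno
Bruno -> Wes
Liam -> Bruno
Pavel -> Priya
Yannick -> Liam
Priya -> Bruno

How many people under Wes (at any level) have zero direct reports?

3

The people in Wes's organization with no one reporting to them are Wilder, Yannick, Pavel. That is 3.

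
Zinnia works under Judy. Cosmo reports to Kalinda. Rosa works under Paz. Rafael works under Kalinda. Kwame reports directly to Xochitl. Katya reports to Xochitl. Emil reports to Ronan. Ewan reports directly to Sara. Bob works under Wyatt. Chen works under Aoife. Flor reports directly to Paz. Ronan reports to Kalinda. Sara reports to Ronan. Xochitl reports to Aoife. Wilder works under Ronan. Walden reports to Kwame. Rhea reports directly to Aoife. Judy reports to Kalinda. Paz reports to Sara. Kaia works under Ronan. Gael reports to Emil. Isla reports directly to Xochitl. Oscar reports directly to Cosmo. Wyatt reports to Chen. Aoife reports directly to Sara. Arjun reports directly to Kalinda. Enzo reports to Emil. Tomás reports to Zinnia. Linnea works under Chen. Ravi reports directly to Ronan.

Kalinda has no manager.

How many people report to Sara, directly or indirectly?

Sara directly manages Aoife, Ewan, Paz. Under Aoife: Rhea, Xochitl, Isla, Katya, Kwame, Walden, Chen, Linnea, Wyatt, Bob (10). Ewan has no reports. Under Paz: Flor, Rosa (2). So Sara's organization is 3 direct reports plus everyone under them: 11 + 1 + 3 = 15.

15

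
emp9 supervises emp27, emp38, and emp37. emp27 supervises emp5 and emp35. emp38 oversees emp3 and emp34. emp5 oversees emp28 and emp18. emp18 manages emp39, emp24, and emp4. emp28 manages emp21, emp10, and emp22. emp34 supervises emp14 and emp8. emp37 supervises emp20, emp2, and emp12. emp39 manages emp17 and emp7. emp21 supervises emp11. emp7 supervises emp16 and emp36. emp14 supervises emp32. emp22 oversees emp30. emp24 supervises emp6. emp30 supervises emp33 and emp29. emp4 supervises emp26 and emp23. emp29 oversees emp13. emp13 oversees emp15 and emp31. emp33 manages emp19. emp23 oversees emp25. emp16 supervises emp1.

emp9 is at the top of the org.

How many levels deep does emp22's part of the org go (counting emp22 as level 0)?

The longest chain under emp22 runs emp22 → emp30 → emp29 → emp13 → emp31, which is 4 levels below emp22.

4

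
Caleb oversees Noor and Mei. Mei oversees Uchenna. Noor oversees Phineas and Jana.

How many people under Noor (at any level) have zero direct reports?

The people in Noor's organization with no one reporting to them are Jana, Phineas. That is 2.

2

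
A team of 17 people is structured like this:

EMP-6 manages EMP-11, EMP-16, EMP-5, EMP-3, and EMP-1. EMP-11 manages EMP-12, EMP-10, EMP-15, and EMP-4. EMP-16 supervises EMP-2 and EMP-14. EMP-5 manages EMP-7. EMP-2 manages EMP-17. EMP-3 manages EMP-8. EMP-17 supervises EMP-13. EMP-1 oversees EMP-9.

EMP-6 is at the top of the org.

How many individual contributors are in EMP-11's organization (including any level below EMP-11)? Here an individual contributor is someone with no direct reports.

The people in EMP-11's organization with no one reporting to them are EMP-4, EMP-15, EMP-10, EMP-12. That is 4.

4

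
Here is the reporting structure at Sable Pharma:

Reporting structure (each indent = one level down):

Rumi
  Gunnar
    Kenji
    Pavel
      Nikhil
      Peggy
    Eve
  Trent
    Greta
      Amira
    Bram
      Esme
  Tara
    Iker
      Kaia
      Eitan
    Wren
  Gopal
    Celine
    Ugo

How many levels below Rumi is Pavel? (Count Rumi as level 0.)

Chain from Pavel up to Rumi: Pavel → Gunnar → Rumi. That is 2 steps up, so Pavel is 2 levels below Rumi.

2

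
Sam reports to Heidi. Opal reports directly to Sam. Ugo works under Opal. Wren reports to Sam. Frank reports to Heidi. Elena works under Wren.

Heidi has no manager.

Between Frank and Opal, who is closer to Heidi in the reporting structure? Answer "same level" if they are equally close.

Frank

Frank is 1 level below Heidi; Opal is 2. Frank is higher.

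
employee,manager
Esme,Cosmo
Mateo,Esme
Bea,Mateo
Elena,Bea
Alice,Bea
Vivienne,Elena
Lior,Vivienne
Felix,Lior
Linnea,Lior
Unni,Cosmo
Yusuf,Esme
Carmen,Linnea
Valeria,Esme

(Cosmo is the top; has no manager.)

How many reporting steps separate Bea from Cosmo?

Chain from Bea up to Cosmo: Bea → Mateo → Esme → Cosmo. That is 3 steps up, so Bea is 3 levels below Cosmo.

3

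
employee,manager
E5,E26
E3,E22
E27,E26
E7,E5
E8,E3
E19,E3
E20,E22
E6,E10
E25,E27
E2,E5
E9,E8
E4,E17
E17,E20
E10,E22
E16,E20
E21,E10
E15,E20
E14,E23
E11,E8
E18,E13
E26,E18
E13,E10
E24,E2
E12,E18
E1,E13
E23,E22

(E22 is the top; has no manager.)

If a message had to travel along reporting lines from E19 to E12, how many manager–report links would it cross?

E19 is 2 levels below E22, and E12 is 4 levels below E22 (their lowest common manager). The shortest path runs up from E19 to E22 and back down to E12: 2 + 4 = 6 links.

6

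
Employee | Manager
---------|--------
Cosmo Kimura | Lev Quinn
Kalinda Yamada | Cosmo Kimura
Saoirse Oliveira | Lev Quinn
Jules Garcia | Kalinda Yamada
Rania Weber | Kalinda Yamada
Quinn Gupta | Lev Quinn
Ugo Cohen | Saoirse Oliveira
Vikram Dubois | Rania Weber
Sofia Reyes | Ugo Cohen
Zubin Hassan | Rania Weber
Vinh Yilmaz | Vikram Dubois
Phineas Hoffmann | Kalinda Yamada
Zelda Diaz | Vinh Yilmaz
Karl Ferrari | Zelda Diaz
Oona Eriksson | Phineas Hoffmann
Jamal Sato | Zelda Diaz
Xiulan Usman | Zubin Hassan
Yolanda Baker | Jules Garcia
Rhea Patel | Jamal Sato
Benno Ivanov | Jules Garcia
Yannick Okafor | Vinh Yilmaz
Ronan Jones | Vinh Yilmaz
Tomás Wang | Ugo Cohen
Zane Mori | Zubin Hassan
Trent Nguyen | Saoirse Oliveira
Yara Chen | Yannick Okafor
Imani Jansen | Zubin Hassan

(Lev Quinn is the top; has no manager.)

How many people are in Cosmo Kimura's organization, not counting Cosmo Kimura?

20

Cosmo Kimura directly manages Kalinda Yamada. Under Kalinda Yamada: Phineas Hoffmann, Oona Eriksson, Rania Weber, Zubin Hassan, Imani Jansen, Zane Mori, Xiulan Usman, Vikram Dubois, Vinh Yilmaz, Ronan Jones, Yannick Okafor, Yara Chen, Zelda Diaz, Jamal Sato, Rhea Patel, Karl Ferrari, Jules Garcia, Benno Ivanov, Yolanda Baker (19). That's 20 in total.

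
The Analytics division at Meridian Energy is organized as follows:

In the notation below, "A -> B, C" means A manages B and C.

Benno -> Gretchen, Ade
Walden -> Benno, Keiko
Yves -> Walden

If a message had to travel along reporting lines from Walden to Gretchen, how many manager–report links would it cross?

Gretchen is in Walden's organization: the chain from Gretchen up to Walden is Gretchen → Benno → Walden, which is 2 links.

2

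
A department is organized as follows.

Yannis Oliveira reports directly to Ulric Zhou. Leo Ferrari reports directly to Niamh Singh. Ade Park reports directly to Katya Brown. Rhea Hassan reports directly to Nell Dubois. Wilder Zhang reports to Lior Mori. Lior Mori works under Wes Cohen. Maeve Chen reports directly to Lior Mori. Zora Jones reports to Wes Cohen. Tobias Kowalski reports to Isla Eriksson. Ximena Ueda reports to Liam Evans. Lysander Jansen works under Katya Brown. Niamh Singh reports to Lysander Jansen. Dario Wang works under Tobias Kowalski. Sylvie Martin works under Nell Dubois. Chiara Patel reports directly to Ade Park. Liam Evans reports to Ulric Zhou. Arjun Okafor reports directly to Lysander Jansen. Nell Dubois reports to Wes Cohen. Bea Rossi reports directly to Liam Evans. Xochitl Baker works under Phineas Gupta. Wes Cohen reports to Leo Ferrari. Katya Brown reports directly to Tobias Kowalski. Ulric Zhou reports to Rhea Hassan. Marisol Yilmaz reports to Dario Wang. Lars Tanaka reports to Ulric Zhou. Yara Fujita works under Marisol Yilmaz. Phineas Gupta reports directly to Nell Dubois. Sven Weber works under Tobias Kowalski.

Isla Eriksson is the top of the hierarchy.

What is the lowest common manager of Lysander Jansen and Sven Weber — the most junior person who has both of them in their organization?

Lysander Jansen's chain of managers is Katya Brown, Tobias Kowalski, Isla Eriksson. Sven Weber's chain of managers is Tobias Kowalski, Isla Eriksson. The first manager that appears in both chains is Tobias Kowalski.

Tobias Kowalski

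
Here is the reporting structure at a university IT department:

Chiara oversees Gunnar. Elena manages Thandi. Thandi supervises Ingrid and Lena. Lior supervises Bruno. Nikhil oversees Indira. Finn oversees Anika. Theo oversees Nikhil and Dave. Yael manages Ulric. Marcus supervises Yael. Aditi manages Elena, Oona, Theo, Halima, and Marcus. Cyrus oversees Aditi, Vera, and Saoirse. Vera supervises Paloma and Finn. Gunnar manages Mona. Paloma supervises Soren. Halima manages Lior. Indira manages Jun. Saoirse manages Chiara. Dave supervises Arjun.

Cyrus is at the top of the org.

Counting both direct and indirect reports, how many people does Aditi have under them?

Aditi directly manages Theo, Marcus, Halima, Elena, Oona. Under Theo: Dave, Arjun, Nikhil, Indira, Jun (5). Under Marcus: Yael, Ulric (2). Under Halima: Lior, Bruno (2). Under Elena: Thandi, Lena, Ingrid (3). Oona has no reports. So Aditi's organization is 5 direct reports plus everyone under them: 6 + 3 + 3 + 4 + 1 = 17.

17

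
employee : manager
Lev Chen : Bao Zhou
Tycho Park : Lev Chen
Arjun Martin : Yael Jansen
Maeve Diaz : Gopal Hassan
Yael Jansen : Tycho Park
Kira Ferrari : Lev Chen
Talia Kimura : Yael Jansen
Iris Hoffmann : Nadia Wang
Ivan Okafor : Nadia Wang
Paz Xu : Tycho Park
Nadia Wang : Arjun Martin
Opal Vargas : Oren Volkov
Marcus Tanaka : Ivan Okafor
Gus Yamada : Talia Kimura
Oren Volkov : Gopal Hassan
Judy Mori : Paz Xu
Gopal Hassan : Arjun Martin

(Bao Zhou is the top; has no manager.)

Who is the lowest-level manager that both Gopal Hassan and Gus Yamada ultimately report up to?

Yael Jansen

Gopal Hassan's chain of managers is Arjun Martin, Yael Jansen, Tycho Park, Lev Chen, Bao Zhou. Gus Yamada's chain of managers is Talia Kimura, Yael Jansen, Tycho Park, Lev Chen, Bao Zhou. The first manager that appears in both chains is Yael Jansen.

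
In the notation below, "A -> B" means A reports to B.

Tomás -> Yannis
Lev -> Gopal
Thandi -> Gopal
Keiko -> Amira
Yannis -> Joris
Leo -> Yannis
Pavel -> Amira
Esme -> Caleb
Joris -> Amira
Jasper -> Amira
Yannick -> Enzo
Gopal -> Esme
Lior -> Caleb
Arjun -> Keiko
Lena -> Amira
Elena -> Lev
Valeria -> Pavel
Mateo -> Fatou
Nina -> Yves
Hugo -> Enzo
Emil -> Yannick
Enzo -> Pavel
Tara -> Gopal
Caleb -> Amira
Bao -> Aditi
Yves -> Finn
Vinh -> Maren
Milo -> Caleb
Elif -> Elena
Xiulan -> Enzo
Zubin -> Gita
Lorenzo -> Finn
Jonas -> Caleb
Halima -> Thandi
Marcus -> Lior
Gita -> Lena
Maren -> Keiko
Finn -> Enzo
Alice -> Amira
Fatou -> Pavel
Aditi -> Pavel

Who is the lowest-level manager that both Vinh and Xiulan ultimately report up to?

Vinh's chain of managers is Maren, Keiko, Amira. Xiulan's chain of managers is Enzo, Pavel, Amira. The first manager that appears in both chains is Amira.

Amira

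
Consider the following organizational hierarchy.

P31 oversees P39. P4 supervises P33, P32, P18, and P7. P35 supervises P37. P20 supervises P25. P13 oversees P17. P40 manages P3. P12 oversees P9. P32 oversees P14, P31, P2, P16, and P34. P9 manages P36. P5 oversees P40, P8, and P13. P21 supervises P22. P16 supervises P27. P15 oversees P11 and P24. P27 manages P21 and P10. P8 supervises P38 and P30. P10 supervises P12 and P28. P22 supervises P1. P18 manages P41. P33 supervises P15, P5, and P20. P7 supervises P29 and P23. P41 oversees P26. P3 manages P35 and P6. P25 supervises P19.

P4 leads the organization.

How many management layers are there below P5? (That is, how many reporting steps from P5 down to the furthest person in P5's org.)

The longest chain under P5 runs P5 → P40 → P3 → P35 → P37, which is 4 levels below P5.

4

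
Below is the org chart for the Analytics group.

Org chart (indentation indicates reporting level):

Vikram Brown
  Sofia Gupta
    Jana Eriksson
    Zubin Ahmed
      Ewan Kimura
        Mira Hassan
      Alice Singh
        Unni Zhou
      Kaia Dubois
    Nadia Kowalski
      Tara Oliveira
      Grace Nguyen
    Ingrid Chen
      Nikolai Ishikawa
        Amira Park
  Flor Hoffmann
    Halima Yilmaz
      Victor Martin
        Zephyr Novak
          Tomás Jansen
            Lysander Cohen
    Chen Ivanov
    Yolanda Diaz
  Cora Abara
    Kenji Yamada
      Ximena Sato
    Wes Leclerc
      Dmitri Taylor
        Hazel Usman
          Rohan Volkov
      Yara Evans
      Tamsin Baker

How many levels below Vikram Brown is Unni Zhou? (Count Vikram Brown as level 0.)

Chain from Unni Zhou up to Vikram Brown: Unni Zhou → Alice Singh → Zubin Ahmed → Sofia Gupta → Vikram Brown. That is 4 steps up, so Unni Zhou is 4 levels below Vikram Brown.

4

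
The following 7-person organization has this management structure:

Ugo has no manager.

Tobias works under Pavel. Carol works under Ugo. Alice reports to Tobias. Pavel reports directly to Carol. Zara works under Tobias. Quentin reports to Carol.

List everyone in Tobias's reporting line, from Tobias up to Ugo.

Tobias -> Pavel -> Carol -> Ugo

Tobias reports to Pavel. Pavel reports to Carol. Carol reports to Ugo. Ugo is at the top.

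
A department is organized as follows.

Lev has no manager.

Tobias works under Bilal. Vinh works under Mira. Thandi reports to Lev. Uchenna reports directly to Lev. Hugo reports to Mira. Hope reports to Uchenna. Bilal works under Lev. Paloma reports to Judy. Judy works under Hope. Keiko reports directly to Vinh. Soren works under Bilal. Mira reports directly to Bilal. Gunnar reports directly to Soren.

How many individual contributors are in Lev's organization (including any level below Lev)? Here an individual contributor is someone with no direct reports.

6

The people in Lev's organization with no one reporting to them are Thandi, Paloma, Gunnar, Tobias, Hugo, Keiko. That is 6.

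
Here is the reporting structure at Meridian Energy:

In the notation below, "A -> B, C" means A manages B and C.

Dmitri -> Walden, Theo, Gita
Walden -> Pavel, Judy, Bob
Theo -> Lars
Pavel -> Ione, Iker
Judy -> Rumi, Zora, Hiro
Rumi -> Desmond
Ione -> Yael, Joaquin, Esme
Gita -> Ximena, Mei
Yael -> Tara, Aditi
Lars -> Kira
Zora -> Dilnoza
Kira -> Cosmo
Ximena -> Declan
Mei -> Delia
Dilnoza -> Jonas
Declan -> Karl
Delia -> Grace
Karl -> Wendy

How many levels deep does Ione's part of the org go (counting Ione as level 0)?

The longest chain under Ione runs Ione → Yael → Aditi, which is 2 levels below Ione.

2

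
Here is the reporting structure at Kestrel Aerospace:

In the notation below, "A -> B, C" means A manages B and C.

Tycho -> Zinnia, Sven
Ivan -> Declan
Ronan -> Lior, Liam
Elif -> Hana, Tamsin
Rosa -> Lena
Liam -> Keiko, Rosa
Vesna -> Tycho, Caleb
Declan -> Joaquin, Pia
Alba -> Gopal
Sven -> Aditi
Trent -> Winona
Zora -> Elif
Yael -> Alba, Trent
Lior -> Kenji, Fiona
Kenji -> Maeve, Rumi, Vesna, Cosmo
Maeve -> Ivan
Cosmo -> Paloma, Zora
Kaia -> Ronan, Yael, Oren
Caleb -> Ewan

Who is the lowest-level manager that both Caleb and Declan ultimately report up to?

Kenji

Caleb's chain of managers is Vesna, Kenji, Lior, Ronan, Kaia. Declan's chain of managers is Ivan, Maeve, Kenji, Lior, Ronan, Kaia. The first manager that appears in both chains is Kenji.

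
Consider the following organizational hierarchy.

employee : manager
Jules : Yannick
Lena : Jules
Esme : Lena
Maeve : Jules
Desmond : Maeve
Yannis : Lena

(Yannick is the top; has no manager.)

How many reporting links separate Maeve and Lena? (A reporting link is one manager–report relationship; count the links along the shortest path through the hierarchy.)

2

Maeve is 1 level below Jules, and Lena is 1 level below Jules (their lowest common manager). The shortest path runs up from Maeve to Jules and back down to Lena: 1 + 1 = 2 links.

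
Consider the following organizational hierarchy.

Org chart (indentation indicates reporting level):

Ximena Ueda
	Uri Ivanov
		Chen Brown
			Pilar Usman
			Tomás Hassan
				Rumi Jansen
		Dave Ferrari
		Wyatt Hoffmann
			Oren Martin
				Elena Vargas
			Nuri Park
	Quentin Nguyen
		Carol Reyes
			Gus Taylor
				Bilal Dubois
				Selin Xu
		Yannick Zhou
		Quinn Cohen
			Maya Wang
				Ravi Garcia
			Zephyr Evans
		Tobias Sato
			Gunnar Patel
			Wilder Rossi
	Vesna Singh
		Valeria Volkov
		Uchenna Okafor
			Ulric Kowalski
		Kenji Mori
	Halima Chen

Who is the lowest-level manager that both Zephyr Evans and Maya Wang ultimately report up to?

Quinn Cohen

Zephyr Evans's chain of managers is Quinn Cohen, Quentin Nguyen, Ximena Ueda. Maya Wang's chain of managers is Quinn Cohen, Quentin Nguyen, Ximena Ueda. The first manager that appears in both chains is Quinn Cohen.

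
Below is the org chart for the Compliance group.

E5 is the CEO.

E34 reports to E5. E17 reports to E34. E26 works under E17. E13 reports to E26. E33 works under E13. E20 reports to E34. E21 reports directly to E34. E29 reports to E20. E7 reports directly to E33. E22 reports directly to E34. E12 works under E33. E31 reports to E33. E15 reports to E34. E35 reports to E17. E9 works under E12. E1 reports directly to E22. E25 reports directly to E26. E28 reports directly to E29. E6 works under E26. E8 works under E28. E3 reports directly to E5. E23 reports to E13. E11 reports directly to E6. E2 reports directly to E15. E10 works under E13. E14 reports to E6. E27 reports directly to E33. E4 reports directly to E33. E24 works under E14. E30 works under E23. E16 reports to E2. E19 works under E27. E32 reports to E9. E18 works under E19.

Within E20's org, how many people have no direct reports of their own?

1

The only person in E20's organization with no one reporting to them is E8. That is 1.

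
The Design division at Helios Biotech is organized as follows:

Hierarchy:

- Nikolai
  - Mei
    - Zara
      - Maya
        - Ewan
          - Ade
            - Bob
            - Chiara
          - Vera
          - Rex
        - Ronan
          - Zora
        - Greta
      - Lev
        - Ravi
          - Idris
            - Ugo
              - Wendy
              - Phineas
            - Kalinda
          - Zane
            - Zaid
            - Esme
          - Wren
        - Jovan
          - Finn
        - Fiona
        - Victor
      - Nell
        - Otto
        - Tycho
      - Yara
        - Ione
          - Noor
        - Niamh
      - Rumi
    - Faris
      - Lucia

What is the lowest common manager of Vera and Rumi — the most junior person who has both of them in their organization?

Zara

Vera's chain of managers is Ewan, Maya, Zara, Mei, Nikolai. Rumi's chain of managers is Zara, Mei, Nikolai. The first manager that appears in both chains is Zara.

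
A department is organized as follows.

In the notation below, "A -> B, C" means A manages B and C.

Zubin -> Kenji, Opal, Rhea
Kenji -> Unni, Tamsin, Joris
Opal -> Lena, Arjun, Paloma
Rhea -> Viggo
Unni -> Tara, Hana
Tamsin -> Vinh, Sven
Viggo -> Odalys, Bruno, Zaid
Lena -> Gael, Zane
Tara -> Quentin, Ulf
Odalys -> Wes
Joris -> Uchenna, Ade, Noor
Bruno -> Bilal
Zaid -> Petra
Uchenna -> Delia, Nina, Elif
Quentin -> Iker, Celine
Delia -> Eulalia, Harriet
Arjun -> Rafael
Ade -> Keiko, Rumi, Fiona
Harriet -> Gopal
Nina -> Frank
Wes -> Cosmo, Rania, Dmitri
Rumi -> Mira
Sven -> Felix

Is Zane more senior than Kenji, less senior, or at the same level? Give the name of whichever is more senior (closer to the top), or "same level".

Kenji

Zane is 3 levels below Zubin; Kenji is 1. Kenji is higher.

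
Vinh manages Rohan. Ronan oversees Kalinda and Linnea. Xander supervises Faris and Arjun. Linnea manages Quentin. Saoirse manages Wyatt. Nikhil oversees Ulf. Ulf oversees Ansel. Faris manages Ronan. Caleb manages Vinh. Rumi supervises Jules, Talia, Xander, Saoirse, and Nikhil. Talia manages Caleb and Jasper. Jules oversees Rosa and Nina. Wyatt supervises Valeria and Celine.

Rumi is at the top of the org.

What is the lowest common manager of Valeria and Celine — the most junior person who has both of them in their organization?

Wyatt

Valeria's chain of managers is Wyatt, Saoirse, Rumi. Celine's chain of managers is Wyatt, Saoirse, Rumi. The first manager that appears in both chains is Wyatt.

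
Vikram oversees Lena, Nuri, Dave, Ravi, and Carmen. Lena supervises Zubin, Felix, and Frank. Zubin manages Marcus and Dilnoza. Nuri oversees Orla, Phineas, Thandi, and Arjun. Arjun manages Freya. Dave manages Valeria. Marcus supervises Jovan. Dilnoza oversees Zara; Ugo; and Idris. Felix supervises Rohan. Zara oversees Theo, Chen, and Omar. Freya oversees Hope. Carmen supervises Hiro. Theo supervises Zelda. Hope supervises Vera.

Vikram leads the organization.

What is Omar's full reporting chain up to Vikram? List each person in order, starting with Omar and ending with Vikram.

Omar -> Zara -> Dilnoza -> Zubin -> Lena -> Vikram

Omar reports to Zara. Zara reports to Dilnoza. Dilnoza reports to Zubin. Zubin reports to Lena. Lena reports to Vikram. Vikram is at the top.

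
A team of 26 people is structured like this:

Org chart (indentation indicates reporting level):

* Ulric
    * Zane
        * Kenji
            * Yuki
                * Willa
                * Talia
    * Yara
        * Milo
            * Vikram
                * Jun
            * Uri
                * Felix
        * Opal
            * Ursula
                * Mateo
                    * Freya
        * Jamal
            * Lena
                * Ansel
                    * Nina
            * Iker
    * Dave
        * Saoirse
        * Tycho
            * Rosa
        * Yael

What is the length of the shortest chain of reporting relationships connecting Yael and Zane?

3

Yael is 2 levels below Ulric, and Zane is 1 level below Ulric (their lowest common manager). The shortest path runs up from Yael to Ulric and back down to Zane: 2 + 1 = 3 links.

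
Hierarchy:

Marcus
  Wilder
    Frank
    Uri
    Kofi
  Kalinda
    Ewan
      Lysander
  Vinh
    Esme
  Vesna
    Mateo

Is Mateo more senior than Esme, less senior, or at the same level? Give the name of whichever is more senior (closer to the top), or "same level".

same level

Both Mateo and Esme are 2 levels below Marcus.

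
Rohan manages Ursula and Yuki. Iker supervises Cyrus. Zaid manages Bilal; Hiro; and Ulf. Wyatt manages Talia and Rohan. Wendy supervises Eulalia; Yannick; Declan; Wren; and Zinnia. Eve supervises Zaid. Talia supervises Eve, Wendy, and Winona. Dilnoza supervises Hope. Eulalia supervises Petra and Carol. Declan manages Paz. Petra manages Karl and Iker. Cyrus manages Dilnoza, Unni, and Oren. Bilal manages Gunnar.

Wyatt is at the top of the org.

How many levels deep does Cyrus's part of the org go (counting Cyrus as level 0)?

The longest chain under Cyrus runs Cyrus → Dilnoza → Hope, which is 2 levels below Cyrus.

2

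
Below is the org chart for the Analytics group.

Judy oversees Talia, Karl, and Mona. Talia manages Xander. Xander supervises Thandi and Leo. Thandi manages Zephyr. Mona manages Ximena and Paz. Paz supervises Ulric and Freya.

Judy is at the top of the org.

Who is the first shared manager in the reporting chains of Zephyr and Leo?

Zephyr's chain of managers is Thandi, Xander, Talia, Judy. Leo's chain of managers is Xander, Talia, Judy. The first manager that appears in both chains is Xander.

Xander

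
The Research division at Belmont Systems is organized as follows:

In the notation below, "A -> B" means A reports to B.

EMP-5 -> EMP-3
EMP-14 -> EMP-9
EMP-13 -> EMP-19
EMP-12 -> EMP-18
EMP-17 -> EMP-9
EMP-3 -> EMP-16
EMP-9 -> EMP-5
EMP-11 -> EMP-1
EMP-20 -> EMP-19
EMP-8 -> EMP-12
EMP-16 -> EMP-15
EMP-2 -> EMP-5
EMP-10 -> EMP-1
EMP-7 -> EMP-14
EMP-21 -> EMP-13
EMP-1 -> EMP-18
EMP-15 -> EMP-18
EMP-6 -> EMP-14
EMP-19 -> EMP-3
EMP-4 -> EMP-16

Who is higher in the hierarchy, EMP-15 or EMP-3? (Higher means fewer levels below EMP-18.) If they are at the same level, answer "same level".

EMP-15

EMP-15 is 1 level below EMP-18; EMP-3 is 3. EMP-15 is higher.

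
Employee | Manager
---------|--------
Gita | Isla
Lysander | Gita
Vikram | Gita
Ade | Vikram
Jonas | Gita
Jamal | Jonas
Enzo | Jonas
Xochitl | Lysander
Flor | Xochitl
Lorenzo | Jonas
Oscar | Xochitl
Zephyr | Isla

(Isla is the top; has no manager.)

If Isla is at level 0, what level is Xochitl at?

3

Chain from Xochitl up to Isla: Xochitl → Lysander → Gita → Isla. That is 3 steps up, so Xochitl is 3 levels below Isla.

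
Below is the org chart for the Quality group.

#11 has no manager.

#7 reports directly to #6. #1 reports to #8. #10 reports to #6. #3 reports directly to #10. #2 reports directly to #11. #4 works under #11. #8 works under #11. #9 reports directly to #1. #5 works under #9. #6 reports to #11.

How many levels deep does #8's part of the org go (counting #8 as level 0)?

The longest chain under #8 runs #8 → #1 → #9 → #5, which is 3 levels below #8.

3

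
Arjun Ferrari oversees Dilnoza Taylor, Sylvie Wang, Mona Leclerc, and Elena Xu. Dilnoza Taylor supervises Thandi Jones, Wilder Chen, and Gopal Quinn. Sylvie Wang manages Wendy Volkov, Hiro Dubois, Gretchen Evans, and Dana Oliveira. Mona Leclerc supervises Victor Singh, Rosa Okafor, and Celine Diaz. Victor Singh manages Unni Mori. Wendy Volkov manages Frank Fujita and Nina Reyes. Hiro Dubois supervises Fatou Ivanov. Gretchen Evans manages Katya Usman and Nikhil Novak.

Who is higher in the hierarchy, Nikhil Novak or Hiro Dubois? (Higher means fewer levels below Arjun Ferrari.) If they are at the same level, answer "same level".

Nikhil Novak is 3 levels below Arjun Ferrari; Hiro Dubois is 2. Hiro Dubois is higher.

Hiro Dubois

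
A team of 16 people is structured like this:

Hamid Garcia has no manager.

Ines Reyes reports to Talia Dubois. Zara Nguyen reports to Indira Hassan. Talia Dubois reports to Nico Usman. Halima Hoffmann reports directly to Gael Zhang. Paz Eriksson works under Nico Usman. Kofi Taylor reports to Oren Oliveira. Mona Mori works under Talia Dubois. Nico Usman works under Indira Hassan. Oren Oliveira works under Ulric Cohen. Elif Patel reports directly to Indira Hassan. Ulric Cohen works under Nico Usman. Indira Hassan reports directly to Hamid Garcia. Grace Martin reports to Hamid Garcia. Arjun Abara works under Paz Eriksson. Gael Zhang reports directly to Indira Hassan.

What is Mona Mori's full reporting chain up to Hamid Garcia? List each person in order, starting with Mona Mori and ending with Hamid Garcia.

Mona Mori reports to Talia Dubois. Talia Dubois reports to Nico Usman. Nico Usman reports to Indira Hassan. Indira Hassan reports to Hamid Garcia. Hamid Garcia is at the top.

Mona Mori -> Talia Dubois -> Nico Usman -> Indira Hassan -> Hamid Garcia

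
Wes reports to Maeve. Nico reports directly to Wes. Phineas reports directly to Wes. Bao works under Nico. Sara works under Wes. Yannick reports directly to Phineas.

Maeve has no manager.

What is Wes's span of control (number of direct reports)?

3

Wes directly manages Sara, Phineas, Nico. That is 3 direct reports.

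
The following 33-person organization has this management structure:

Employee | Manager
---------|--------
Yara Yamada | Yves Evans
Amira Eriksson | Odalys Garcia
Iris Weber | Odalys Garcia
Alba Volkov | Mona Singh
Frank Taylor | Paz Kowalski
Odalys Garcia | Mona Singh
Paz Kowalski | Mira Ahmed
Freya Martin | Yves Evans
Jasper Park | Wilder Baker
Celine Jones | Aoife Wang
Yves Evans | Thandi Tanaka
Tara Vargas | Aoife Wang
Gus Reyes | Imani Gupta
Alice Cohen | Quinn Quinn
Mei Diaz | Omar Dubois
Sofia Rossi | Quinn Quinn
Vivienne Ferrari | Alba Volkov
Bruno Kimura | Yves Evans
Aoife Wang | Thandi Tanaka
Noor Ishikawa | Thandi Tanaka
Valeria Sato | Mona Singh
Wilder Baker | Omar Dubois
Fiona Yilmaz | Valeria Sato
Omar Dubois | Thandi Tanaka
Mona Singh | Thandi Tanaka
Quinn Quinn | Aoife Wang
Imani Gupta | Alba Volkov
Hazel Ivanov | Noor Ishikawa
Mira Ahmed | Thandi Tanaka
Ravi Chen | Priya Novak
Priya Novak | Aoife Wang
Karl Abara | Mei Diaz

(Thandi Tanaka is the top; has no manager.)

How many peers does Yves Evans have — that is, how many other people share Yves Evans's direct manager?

5

Yves Evans reports to Thandi Tanaka. Thandi Tanaka's other direct reports are Aoife Wang, Omar Dubois, Mona Singh, Mira Ahmed, Noor Ishikawa — 5 peers.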